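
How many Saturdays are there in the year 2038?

Jan 1, 2038 is a Friday.
The range spans 365 days (inclusive of both endpoints).
365 = 7 × 52 + 1, so there are 52 full weeks plus 1 extra day.
Each full week contributes one Saturday: 52 so far.
The 1 extra day is Friday — none qualify.
Total: 52 + 0 = 52.

52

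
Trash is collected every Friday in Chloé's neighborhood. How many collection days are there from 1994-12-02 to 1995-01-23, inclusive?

8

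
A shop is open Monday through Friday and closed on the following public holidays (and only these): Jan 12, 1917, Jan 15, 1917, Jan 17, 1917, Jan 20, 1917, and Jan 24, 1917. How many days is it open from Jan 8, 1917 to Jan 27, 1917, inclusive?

Jan 8, 1917 is a Monday.
That's 20 days from start to end, counting both.
20 = 7 × 2 + 6, so there are 2 full weeks plus 6 extra days.
Each full week contributes 5 weekdays (Mon–Fri): 2 × 5 = 10.
The 6 extra days are Mon, Tue, Wed, Thu, Fri, Sat — 5 of them qualify.
Total: 10 + 5 = 15.
Holidays: Jan 12, 1917 (Fri); Jan 15, 1917 (Mon); Jan 17, 1917 (Wed); Jan 20, 1917 (Sat); Jan 24, 1917 (Wed).
4 of the 5 holidays fall on weekdays; the rest are weekends and were already excluded.
Business days: 15 − 4 = 11.

11 working days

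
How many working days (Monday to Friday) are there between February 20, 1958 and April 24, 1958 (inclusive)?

46 weekdays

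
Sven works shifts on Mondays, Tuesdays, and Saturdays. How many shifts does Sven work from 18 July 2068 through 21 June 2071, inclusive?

18 July 2068 is a Wednesday.
That's 1069 days from start to end, counting both.
1069 = 7 × 152 + 5, so there are 152 full weeks plus 5 extra days.
Each full week contributes 3 days from the set (Mon, Tue, Sat): 152 × 3 = 456.
The 5 extra days are Wed, Thu, Fri, Sat, Sun — 1 of them qualifies.
Total: 456 + 1 = 457.

457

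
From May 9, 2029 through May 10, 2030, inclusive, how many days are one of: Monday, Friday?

105

May 9, 2029 is a Wednesday.
That's 367 days from start to end, counting both.
367 = 7 × 52 + 3, so there are 52 full weeks plus 3 extra days.
Each full week contributes 2 days from the set (Mon, Fri): 52 × 2 = 104.
The 3 extra days are Wed, Thu, Fri — 1 of them qualifies.
Total: 104 + 1 = 105.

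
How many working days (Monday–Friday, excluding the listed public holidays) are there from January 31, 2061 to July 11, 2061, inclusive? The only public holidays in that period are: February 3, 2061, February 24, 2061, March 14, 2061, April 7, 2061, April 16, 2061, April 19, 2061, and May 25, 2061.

110 working days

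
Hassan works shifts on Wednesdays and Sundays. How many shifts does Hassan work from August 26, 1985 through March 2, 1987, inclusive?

August 26, 1985 is a Monday.
The range spans 554 days (inclusive of both endpoints).
554 = 7 × 79 + 1, so there are 79 full weeks plus 1 extra day.
Each full week contributes 2 days from the set (Wed, Sun): 79 × 2 = 158.
The 1 extra day is Monday — none qualify.
Total: 158 + 0 = 158.

158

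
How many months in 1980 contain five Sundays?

4

A month has five Sundays exactly when Sunday falls within its first (length − 28) days.
Jan: 31 days, starts Tue → 5 of Tue, Wed, Thu
Feb: 29 days, starts Fri → 5 of Fri
Mar: 31 days, starts Sat → 5 of Sat, Sun, Mon ✓
Apr: 30 days, starts Tue → 5 of Tue, Wed
May: 31 days, starts Thu → 5 of Thu, Fri, Sat
Jun: 30 days, starts Sun → 5 of Sun, Mon ✓
Jul: 31 days, starts Tue → 5 of Tue, Wed, Thu
Aug: 31 days, starts Fri → 5 of Fri, Sat, Sun ✓
Sep: 30 days, starts Mon → 5 of Mon, Tue
Oct: 31 days, starts Wed → 5 of Wed, Thu, Fri
Nov: 30 days, starts Sat → 5 of Sat, Sun ✓
Dec: 31 days, starts Mon → 5 of Mon, Tue, Wed
Months with five Sundays: Mar, Jun, Aug, Nov.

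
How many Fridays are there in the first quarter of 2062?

January 1, 2062 is a Sunday.
From January 1, 2062 to March 31, 2062 is 90 days inclusive.
90 = 7 × 12 + 6, so there are 12 full weeks plus 6 extra days.
Each full week contributes one Friday: 12 so far.
The 6 extra days are Sunday, Monday, Tuesday, Wednesday, Thursday, Friday — 1 of them qualifies.
Total: 12 + 1 = 13.

13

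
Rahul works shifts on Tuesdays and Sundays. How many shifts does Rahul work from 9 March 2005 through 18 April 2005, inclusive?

9 March 2005 is a Wednesday.
That's 41 days from start to end, counting both.
41 = 7 × 5 + 6, so there are 5 full weeks plus 6 extra days.
Each full week contributes 2 days from the set (Tue, Sun): 5 × 2 = 10.
The 6 extra days are Wednesday, Thursday, Friday, Saturday, Sunday, Monday — 1 of them qualifies.
Total: 10 + 1 = 11.

11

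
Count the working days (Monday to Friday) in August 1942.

1 August 1942 is a Saturday.
That's 31 days from start to end, counting both.
31 = 7 × 4 + 3, so there are 4 full weeks plus 3 extra days.
Each full week contributes 5 weekdays (Mon–Fri): 4 × 5 = 20.
The 3 extra days are Sat, Sun, Mon — 1 of them qualifies.
Total: 20 + 1 = 21.

21 weekdays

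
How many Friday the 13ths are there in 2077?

The 13th falls on a Friday when the month's 13th has weekday Fri.
Jan 13 is Wed; Feb 13 is Sat; Mar 13 is Sat; Apr 13 is Tue; May 13 is Thu; Jun 13 is Sun; Jul 13 is Tue; Aug 13 is Fri ✓; Sep 13 is Mon; Oct 13 is Wed; Nov 13 is Sat; Dec 13 is Mon.
Friday the 13ths: Aug.

1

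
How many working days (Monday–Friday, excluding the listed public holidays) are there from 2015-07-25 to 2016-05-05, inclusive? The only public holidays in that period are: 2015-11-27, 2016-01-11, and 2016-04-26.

201

2015-07-25 is a Saturday.
From 2015-07-25 to 2016-05-05 is 286 days inclusive.
286 = 7 × 40 + 6, so there are 40 full weeks plus 6 extra days.
Each full week contributes 5 weekdays (Mon–Fri): 40 × 5 = 200.
The 6 extra days are Sat, Sun, Mon, Tue, Wed, Thu — 4 of them qualify.
Total: 200 + 4 = 204.
Holidays: 2015-11-27 (Fri); 2016-01-11 (Mon); 2016-04-26 (Tue).
All 3 holidays fall on weekdays, so subtract 3.
Business days: 204 − 3 = 201.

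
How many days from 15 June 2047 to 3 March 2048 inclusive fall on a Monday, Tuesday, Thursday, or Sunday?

151

15 June 2047 is a Saturday.
From 15 June 2047 to 3 March 2048 is 263 days inclusive.
263 = 7 × 37 + 4, so there are 37 full weeks plus 4 extra days.
Each full week contributes 4 days from the set (Mon, Tue, Thu, Sun): 37 × 4 = 148.
The 4 extra days are Sat, Sun, Mon, Tue — 3 of them qualify.
Total: 148 + 3 = 151.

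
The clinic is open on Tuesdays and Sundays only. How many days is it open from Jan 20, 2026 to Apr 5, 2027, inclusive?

Jan 20, 2026 is a Tuesday.
From Jan 20, 2026 to Apr 5, 2027 is 441 days inclusive.
441 = 7 × 63, so the span is exactly 63 full weeks.
Each full week contributes 2 days from the set (Tue, Sun): 63 × 2 = 126.
Total: 126.

126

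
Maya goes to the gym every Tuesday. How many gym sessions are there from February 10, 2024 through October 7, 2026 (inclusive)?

139

February 10, 2024 is a Saturday.
That's 971 days from start to end, counting both.
971 = 7 × 138 + 5, so there are 138 full weeks plus 5 extra days.
Each full week contributes one Tuesday: 138 so far.
The 5 extra days are Saturday, Sunday, Monday, Tuesday, Wednesday — 1 of them qualifies.
Total: 138 + 1 = 139.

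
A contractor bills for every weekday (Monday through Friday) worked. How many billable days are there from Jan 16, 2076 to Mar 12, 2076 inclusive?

Jan 16, 2076 is a Thursday.
The range spans 57 days (inclusive of both endpoints).
57 = 7 × 8 + 1, so there are 8 full weeks plus 1 extra day.
Each full week contributes 5 weekdays (Mon–Fri): 8 × 5 = 40.
The 1 extra day is Thursday — 1 of them qualifies.
Total: 40 + 1 = 41.

41 weekdays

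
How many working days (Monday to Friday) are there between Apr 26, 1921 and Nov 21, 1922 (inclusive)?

Apr 26, 1921 is a Tuesday.
That's 575 days from start to end, counting both.
575 = 7 × 82 + 1, so there are 82 full weeks plus 1 extra day.
Each full week contributes 5 weekdays (Mon–Fri): 82 × 5 = 410.
The 1 extra day is Tue — 1 of them qualifies.
Total: 410 + 1 = 411.

411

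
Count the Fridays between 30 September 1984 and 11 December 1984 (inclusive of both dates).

10

30 September 1984 is a Sunday.
From 30 September 1984 to 11 December 1984 is 73 days inclusive.
73 = 7 × 10 + 3, so there are 10 full weeks plus 3 extra days.
Each full week contributes one Friday: 10 so far.
The 3 extra days are Sun, Mon, Tue — none qualify.
Total: 10 + 0 = 10.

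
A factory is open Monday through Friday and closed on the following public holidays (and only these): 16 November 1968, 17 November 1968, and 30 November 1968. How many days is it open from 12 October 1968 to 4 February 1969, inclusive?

82 working days

12 October 1968 is a Saturday.
That's 116 days from start to end, counting both.
116 = 7 × 16 + 4, so there are 16 full weeks plus 4 extra days.
Each full week contributes 5 weekdays (Mon–Fri): 16 × 5 = 80.
The 4 extra days are Saturday, Sunday, Monday, Tuesday — 2 of them qualify.
Total: 80 + 2 = 82.
Holidays: 16 November 1968 (Sat); 17 November 1968 (Sun); 30 November 1968 (Sat).
None of the 3 holidays fall on a weekday, so nothing to subtract.
Business days: 82 − 0 = 82.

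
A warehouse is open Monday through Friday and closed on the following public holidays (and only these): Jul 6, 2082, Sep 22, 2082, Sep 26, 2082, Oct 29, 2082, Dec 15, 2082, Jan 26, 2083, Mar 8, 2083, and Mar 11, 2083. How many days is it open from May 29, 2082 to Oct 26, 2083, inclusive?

361

May 29, 2082 is a Friday.
From May 29, 2082 to Oct 26, 2083 is 516 days inclusive.
516 = 7 × 73 + 5, so there are 73 full weeks plus 5 extra days.
Each full week contributes 5 weekdays (Mon–Fri): 73 × 5 = 365.
The 5 extra days are Fri, Sat, Sun, Mon, Tue — 3 of them qualify.
Total: 365 + 3 = 368.
Holidays: Jul 6, 2082 (Mon); Sep 22, 2082 (Tue); Sep 26, 2082 (Sat); Oct 29, 2082 (Thu); Dec 15, 2082 (Tue); Jan 26, 2083 (Tue); Mar 8, 2083 (Mon); Mar 11, 2083 (Thu).
7 of the 8 holidays fall on weekdays; the rest are weekends and were already excluded.
Business days: 368 − 7 = 361.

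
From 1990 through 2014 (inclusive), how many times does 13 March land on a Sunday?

3

Day of week of March 13 in each year:
1990: Tue, 1991: Wed, 1992: Fri, 1993: Sat, 1994: Sun ✓, 1995: Mon, 1996: Wed, 1997: Thu, 1998: Fri, 1999: Sat, 2000: Mon, 2001: Tue, 2002: Wed, 2003: Thu, 2004: Sat, 2005: Sun ✓, 2006: Mon, 2007: Tue, 2008: Thu, 2009: Fri, 2010: Sat, 2011: Sun ✓, 2012: Tue, 2013: Wed, 2014: Thu
Sundays: 1994, 2005, 2011.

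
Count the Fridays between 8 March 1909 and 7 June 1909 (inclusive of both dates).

8 March 1909 is a Monday.
From 8 March 1909 to 7 June 1909 is 92 days inclusive.
92 = 7 × 13 + 1, so there are 13 full weeks plus 1 extra day.
Each full week contributes one Friday: 13 so far.
The 1 extra day is Mon — none qualify.
Total: 13 + 0 = 13.

13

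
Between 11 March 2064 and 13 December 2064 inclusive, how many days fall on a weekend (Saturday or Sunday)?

11 March 2064 is a Tuesday.
The range spans 278 days (inclusive of both endpoints).
278 = 7 × 39 + 5, so there are 39 full weeks plus 5 extra days.
Each full week contributes 2 weekend days (Sat, Sun): 39 × 2 = 78.
The 5 extra days are Tue, Wed, Thu, Fri, Sat — 1 of them qualifies.
Total: 78 + 1 = 79.

79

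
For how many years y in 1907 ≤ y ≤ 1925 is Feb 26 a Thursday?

Day of week of February 26 in each year:
1907: Tue, 1908: Wed, 1909: Fri, 1910: Sat, 1911: Sun, 1912: Mon, 1913: Wed, 1914: Thu ✓, 1915: Fri, 1916: Sat, 1917: Mon, 1918: Tue, 1919: Wed, 1920: Thu ✓, 1921: Sat, 1922: Sun, 1923: Mon, 1924: Tue, 1925: Thu ✓
Thursdays: 1914, 1920, 1925.

3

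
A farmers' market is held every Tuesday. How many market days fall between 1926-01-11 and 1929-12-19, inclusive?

1926-01-11 is a Monday.
That's 1439 days from start to end, counting both.
1439 = 7 × 205 + 4, so there are 205 full weeks plus 4 extra days.
Each full week contributes one Tuesday: 205 so far.
The 4 extra days are Monday, Tuesday, Wednesday, Thursday — 1 of them qualifies.
Total: 205 + 1 = 206.

206 Tuesdays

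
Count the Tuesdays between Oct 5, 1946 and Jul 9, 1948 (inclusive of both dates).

Oct 5, 1946 is a Saturday.
The range spans 644 days (inclusive of both endpoints).
644 = 7 × 92, so the span is exactly 92 full weeks.
Each full week contributes one Tuesday: 92 so far.

92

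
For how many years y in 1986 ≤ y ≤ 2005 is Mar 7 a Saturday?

3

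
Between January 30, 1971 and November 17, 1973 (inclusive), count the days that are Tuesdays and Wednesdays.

January 30, 1971 is a Saturday.
The range spans 1023 days (inclusive of both endpoints).
1023 = 7 × 146 + 1, so there are 146 full weeks plus 1 extra day.
Each full week contributes 2 days from the set (Tue, Wed): 146 × 2 = 292.
The 1 extra day is Saturday — none qualify.
Total: 292 + 0 = 292.

292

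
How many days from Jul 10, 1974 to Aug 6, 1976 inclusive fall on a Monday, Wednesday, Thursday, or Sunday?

434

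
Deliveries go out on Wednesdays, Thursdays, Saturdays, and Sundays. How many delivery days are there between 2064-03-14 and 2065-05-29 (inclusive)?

2064-03-14 is a Friday.
That's 442 days from start to end, counting both.
442 = 7 × 63 + 1, so there are 63 full weeks plus 1 extra day.
Each full week contributes 4 days from the set (Wed, Thu, Sat, Sun): 63 × 4 = 252.
The 1 extra day is Friday — none qualify.
Total: 252 + 0 = 252.

252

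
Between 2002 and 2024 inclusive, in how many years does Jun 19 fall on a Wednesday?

4

Day of week of June 19 in each year:
2002: Wed ✓, 2003: Thu, 2004: Sat, 2005: Sun, 2006: Mon, 2007: Tue, 2008: Thu, 2009: Fri, 2010: Sat, 2011: Sun, 2012: Tue, 2013: Wed ✓, 2014: Thu, 2015: Fri, 2016: Sun, 2017: Mon, 2018: Tue, 2019: Wed ✓, 2020: Fri, 2021: Sat, 2022: Sun, 2023: Mon, 2024: Wed ✓
Wednesdays: 2002, 2013, 2019, 2024.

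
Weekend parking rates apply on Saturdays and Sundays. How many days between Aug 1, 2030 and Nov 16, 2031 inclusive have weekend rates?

136

Aug 1, 2030 is a Thursday.
From Aug 1, 2030 to Nov 16, 2031 is 473 days inclusive.
473 = 7 × 67 + 4, so there are 67 full weeks plus 4 extra days.
Each full week contributes 2 weekend days (Sat, Sun): 67 × 2 = 134.
The 4 extra days are Thursday, Friday, Saturday, Sunday — 2 of them qualify.
Total: 134 + 2 = 136.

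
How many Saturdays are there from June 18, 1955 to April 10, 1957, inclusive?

June 18, 1955 is a Saturday.
That's 663 days from start to end, counting both.
663 = 7 × 94 + 5, so there are 94 full weeks plus 5 extra days.
Each full week contributes one Saturday: 94 so far.
The 5 extra days are Sat, Sun, Mon, Tue, Wed — 1 of them qualifies.
Total: 94 + 1 = 95.

95 Saturdays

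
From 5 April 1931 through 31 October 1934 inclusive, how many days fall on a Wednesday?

187 Wednesdays

5 April 1931 is a Sunday.
From 5 April 1931 to 31 October 1934 is 1306 days inclusive.
1306 = 7 × 186 + 4, so there are 186 full weeks plus 4 extra days.
Each full week contributes one Wednesday: 186 so far.
The 4 extra days are Sunday, Monday, Tuesday, Wednesday — 1 of them qualifies.
Total: 186 + 1 = 187.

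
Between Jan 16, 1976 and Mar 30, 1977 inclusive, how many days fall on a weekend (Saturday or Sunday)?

Jan 16, 1976 is a Friday.
That's 440 days from start to end, counting both.
440 = 7 × 62 + 6, so there are 62 full weeks plus 6 extra days.
Each full week contributes 2 weekend days (Sat, Sun): 62 × 2 = 124.
The 6 extra days are Friday, Saturday, Sunday, Monday, Tuesday, Wednesday — 2 of them qualify.
Total: 124 + 2 = 126.

126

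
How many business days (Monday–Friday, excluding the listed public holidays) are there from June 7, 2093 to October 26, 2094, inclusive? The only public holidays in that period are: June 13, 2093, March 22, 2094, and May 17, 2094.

360

June 7, 2093 is a Sunday.
From June 7, 2093 to October 26, 2094 is 507 days inclusive.
507 = 7 × 72 + 3, so there are 72 full weeks plus 3 extra days.
Each full week contributes 5 weekdays (Mon–Fri): 72 × 5 = 360.
The 3 extra days are Sunday, Monday, Tuesday — 2 of them qualify.
Total: 360 + 2 = 362.
Holidays: June 13, 2093 (Sat); March 22, 2094 (Mon); May 17, 2094 (Mon).
2 of the 3 holidays fall on weekdays; the rest are weekends and were already excluded.
Business days: 362 − 2 = 360.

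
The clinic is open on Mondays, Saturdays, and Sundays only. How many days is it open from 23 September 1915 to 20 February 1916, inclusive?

65

23 September 1915 is a Thursday.
That's 151 days from start to end, counting both.
151 = 7 × 21 + 4, so there are 21 full weeks plus 4 extra days.
Each full week contributes 3 days from the set (Mon, Sat, Sun): 21 × 3 = 63.
The 4 extra days are Thu, Fri, Sat, Sun — 2 of them qualify.
Total: 63 + 2 = 65.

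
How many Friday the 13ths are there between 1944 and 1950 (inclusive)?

Friday-the-13ths by year:
1944: Oct
1945: Apr, Jul
1946: Sep, Dec
1947: Jun
1948: Feb, Aug
1949: May
1950: Jan, Oct

11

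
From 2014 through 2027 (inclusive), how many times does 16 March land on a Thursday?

Day of week of March 16 in each year:
2014: Sun, 2015: Mon, 2016: Wed, 2017: Thu ✓, 2018: Fri, 2019: Sat, 2020: Mon, 2021: Tue, 2022: Wed, 2023: Thu ✓, 2024: Sat, 2025: Sun, 2026: Mon, 2027: Tue
Thursdays: 2017, 2023.

2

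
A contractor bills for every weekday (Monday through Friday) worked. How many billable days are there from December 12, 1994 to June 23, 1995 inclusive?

140

December 12, 1994 is a Monday.
The range spans 194 days (inclusive of both endpoints).
194 = 7 × 27 + 5, so there are 27 full weeks plus 5 extra days.
Each full week contributes 5 weekdays (Mon–Fri): 27 × 5 = 135.
The 5 extra days are Monday, Tuesday, Wednesday, Thursday, Friday — 5 of them qualify.
Total: 135 + 5 = 140.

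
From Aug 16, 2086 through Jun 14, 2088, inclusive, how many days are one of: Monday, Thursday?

Aug 16, 2086 is a Friday.
The range spans 669 days (inclusive of both endpoints).
669 = 7 × 95 + 4, so there are 95 full weeks plus 4 extra days.
Each full week contributes 2 days from the set (Mon, Thu): 95 × 2 = 190.
The 4 extra days are Friday, Saturday, Sunday, Monday — 1 of them qualifies.
Total: 190 + 1 = 191.

191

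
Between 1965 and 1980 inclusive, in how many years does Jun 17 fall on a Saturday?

Day of week of June 17 in each year:
1965: Thu, 1966: Fri, 1967: Sat ✓, 1968: Mon, 1969: Tue, 1970: Wed, 1971: Thu, 1972: Sat ✓, 1973: Sun, 1974: Mon, 1975: Tue, 1976: Thu, 1977: Fri, 1978: Sat ✓, 1979: Sun, 1980: Tue
Saturdays: 1967, 1972, 1978.

3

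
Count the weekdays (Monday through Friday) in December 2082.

2082-12-01 is a Tuesday.
From 2082-12-01 to 2082-12-31 is 31 days inclusive.
31 = 7 × 4 + 3, so there are 4 full weeks plus 3 extra days.
Each full week contributes 5 weekdays (Mon–Fri): 4 × 5 = 20.
The 3 extra days are Tuesday, Wednesday, Thursday — 3 of them qualify.
Total: 20 + 3 = 23.

23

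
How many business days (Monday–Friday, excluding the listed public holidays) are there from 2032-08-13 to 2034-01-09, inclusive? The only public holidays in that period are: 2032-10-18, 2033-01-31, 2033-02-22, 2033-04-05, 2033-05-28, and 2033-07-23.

363

2032-08-13 is a Friday.
That's 515 days from start to end, counting both.
515 = 7 × 73 + 4, so there are 73 full weeks plus 4 extra days.
Each full week contributes 5 weekdays (Mon–Fri): 73 × 5 = 365.
The 4 extra days are Fri, Sat, Sun, Mon — 2 of them qualify.
Total: 365 + 2 = 367.
Holidays: 2032-10-18 (Mon); 2033-01-31 (Mon); 2033-02-22 (Tue); 2033-04-05 (Tue); 2033-05-28 (Sat); 2033-07-23 (Sat).
4 of the 6 holidays fall on weekdays; the rest are weekends and were already excluded.
Business days: 367 − 4 = 363.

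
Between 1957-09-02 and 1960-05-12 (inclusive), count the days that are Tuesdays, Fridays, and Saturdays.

1957-09-02 is a Monday.
That's 984 days from start to end, counting both.
984 = 7 × 140 + 4, so there are 140 full weeks plus 4 extra days.
Each full week contributes 3 days from the set (Tue, Fri, Sat): 140 × 3 = 420.
The 4 extra days are Monday, Tuesday, Wednesday, Thursday — 1 of them qualifies.
Total: 420 + 1 = 421.

421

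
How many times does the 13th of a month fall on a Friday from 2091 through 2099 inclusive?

17

Friday-the-13ths by year:
2091: Apr, Jul
2092: Jun
2093: Feb, Mar, Nov
2094: Aug
2095: May
2096: Jan, Apr, Jul
2097: Sep, Dec
2098: Jun
2099: Feb, Mar, Nov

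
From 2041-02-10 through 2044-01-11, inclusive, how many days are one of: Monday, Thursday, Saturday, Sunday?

610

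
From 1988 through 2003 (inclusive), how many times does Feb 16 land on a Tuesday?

3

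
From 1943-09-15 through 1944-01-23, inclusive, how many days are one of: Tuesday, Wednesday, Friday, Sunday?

75

1943-09-15 is a Wednesday.
That's 131 days from start to end, counting both.
131 = 7 × 18 + 5, so there are 18 full weeks plus 5 extra days.
Each full week contributes 4 days from the set (Tue, Wed, Fri, Sun): 18 × 4 = 72.
The 5 extra days are Wed, Thu, Fri, Sat, Sun — 3 of them qualify.
Total: 72 + 3 = 75.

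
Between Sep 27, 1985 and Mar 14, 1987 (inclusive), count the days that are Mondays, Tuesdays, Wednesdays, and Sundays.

304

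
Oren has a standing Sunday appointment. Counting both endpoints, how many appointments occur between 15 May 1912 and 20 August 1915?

170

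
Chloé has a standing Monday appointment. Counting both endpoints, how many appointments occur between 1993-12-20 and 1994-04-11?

1993-12-20 is a Monday.
From 1993-12-20 to 1994-04-11 is 113 days inclusive.
113 = 7 × 16 + 1, so there are 16 full weeks plus 1 extra day.
Each full week contributes one Monday: 16 so far.
The 1 extra day is Monday — 1 of them qualifies.
Total: 16 + 1 = 17.

17 Mondays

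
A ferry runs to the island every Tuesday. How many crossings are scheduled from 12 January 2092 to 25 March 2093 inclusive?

12 January 2092 is a Saturday.
The range spans 439 days (inclusive of both endpoints).
439 = 7 × 62 + 5, so there are 62 full weeks plus 5 extra days.
Each full week contributes one Tuesday: 62 so far.
The 5 extra days are Saturday, Sunday, Monday, Tuesday, Wednesday — 1 of them qualifies.
Total: 62 + 1 = 63.

63 Tuesdays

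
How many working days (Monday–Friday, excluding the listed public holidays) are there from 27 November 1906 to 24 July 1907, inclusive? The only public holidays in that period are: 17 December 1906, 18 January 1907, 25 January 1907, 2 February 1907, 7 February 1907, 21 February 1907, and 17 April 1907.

27 November 1906 is a Tuesday.
The range spans 240 days (inclusive of both endpoints).
240 = 7 × 34 + 2, so there are 34 full weeks plus 2 extra days.
Each full week contributes 5 weekdays (Mon–Fri): 34 × 5 = 170.
The 2 extra days are Tuesday, Wednesday — 2 of them qualify.
Total: 170 + 2 = 172.
Holidays: 17 December 1906 (Mon); 18 January 1907 (Fri); 25 January 1907 (Fri); 2 February 1907 (Sat); 7 February 1907 (Thu); 21 February 1907 (Thu); 17 April 1907 (Wed).
6 of the 7 holidays fall on weekdays; the rest are weekends and were already excluded.
Business days: 172 − 6 = 166.

166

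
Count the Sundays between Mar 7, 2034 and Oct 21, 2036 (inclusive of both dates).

137 Sundays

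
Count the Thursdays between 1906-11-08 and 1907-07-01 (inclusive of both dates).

34 Thursdays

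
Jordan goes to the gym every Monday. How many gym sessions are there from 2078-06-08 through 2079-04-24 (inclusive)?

2078-06-08 is a Wednesday.
That's 321 days from start to end, counting both.
321 = 7 × 45 + 6, so there are 45 full weeks plus 6 extra days.
Each full week contributes one Monday: 45 so far.
The 6 extra days are Wednesday, Thursday, Friday, Saturday, Sunday, Monday — 1 of them qualifies.
Total: 45 + 1 = 46.

46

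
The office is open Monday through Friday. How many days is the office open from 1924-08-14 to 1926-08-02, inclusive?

1924-08-14 is a Thursday.
That's 719 days from start to end, counting both.
719 = 7 × 102 + 5, so there are 102 full weeks plus 5 extra days.
Each full week contributes 5 weekdays (Mon–Fri): 102 × 5 = 510.
The 5 extra days are Thu, Fri, Sat, Sun, Mon — 3 of them qualify.
Total: 510 + 3 = 513.

513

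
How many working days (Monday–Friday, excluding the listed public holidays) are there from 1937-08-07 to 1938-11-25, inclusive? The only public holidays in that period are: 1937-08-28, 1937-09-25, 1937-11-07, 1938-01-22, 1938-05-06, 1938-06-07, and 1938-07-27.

337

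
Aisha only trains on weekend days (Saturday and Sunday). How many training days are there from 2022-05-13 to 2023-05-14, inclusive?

106

2022-05-13 is a Friday.
That's 367 days from start to end, counting both.
367 = 7 × 52 + 3, so there are 52 full weeks plus 3 extra days.
Each full week contributes 2 weekend days (Sat, Sun): 52 × 2 = 104.
The 3 extra days are Fri, Sat, Sun — 2 of them qualify.
Total: 104 + 2 = 106.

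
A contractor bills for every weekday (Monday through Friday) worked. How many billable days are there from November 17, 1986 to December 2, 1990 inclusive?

November 17, 1986 is a Monday.
That's 1477 days from start to end, counting both.
1477 = 7 × 211, so the span is exactly 211 full weeks.
Each full week contributes 5 weekdays (Mon–Fri): 211 × 5 = 1055.

1055 weekdays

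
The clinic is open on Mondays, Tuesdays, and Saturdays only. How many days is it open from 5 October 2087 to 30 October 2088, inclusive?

5 October 2087 is a Sunday.
The range spans 392 days (inclusive of both endpoints).
392 = 7 × 56, so the span is exactly 56 full weeks.
Each full week contributes 3 days from the set (Mon, Tue, Sat): 56 × 3 = 168.
Total: 168.

168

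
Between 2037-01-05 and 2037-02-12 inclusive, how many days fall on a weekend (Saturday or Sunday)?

10

2037-01-05 is a Monday.
From 2037-01-05 to 2037-02-12 is 39 days inclusive.
39 = 7 × 5 + 4, so there are 5 full weeks plus 4 extra days.
Each full week contributes 2 weekend days (Sat, Sun): 5 × 2 = 10.
The 4 extra days are Monday, Tuesday, Wednesday, Thursday — none qualify.
Total: 10 + 0 = 10.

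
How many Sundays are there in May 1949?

5

1 May 1949 is a Sunday.
That's 31 days from start to end, counting both.
31 = 7 × 4 + 3, so there are 4 full weeks plus 3 extra days.
Each full week contributes one Sunday: 4 so far.
The 3 extra days are Sun, Mon, Tue — 1 of them qualifies.
Total: 4 + 1 = 5.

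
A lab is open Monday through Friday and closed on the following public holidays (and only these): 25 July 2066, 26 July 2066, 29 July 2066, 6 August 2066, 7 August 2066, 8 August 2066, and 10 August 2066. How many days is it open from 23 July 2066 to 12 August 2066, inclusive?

11

23 July 2066 is a Friday.
From 23 July 2066 to 12 August 2066 is 21 days inclusive.
21 = 7 × 3, so the span is exactly 3 full weeks.
Each full week contributes 5 weekdays (Mon–Fri): 3 × 5 = 15.
Total: 15.
Holidays: 25 July 2066 (Sun); 26 July 2066 (Mon); 29 July 2066 (Thu); 6 August 2066 (Fri); 7 August 2066 (Sat); 8 August 2066 (Sun); 10 August 2066 (Tue).
4 of the 7 holidays fall on weekdays; the rest are weekends and were already excluded.
Business days: 15 − 4 = 11.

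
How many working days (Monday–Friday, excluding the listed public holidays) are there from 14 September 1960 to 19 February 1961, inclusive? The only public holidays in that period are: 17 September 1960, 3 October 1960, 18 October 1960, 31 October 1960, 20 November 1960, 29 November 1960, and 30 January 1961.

108 working days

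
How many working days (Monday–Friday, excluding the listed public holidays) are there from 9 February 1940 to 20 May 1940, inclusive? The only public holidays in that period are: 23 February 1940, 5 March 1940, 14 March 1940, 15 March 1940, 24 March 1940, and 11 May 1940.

9 February 1940 is a Friday.
The range spans 102 days (inclusive of both endpoints).
102 = 7 × 14 + 4, so there are 14 full weeks plus 4 extra days.
Each full week contributes 5 weekdays (Mon–Fri): 14 × 5 = 70.
The 4 extra days are Fri, Sat, Sun, Mon — 2 of them qualify.
Total: 70 + 2 = 72.
Holidays: 23 February 1940 (Fri); 5 March 1940 (Tue); 14 March 1940 (Thu); 15 March 1940 (Fri); 24 March 1940 (Sun); 11 May 1940 (Sat).
4 of the 6 holidays fall on weekdays; the rest are weekends and were already excluded.
Business days: 72 − 4 = 68.

68 working days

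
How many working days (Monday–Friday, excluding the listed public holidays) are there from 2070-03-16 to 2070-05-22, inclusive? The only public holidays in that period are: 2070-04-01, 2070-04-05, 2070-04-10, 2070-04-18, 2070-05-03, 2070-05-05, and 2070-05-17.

45 working days

2070-03-16 is a Sunday.
The range spans 68 days (inclusive of both endpoints).
68 = 7 × 9 + 5, so there are 9 full weeks plus 5 extra days.
Each full week contributes 5 weekdays (Mon–Fri): 9 × 5 = 45.
The 5 extra days are Sun, Mon, Tue, Wed, Thu — 4 of them qualify.
Total: 45 + 4 = 49.
Holidays: 2070-04-01 (Tue); 2070-04-05 (Sat); 2070-04-10 (Thu); 2070-04-18 (Fri); 2070-05-03 (Sat); 2070-05-05 (Mon); 2070-05-17 (Sat).
4 of the 7 holidays fall on weekdays; the rest are weekends and were already excluded.
Business days: 49 − 4 = 45.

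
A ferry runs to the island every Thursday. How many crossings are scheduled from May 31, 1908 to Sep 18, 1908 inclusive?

16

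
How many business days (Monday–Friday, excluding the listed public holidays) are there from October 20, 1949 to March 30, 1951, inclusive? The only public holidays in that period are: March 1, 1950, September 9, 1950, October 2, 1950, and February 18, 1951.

October 20, 1949 is a Thursday.
The range spans 527 days (inclusive of both endpoints).
527 = 7 × 75 + 2, so there are 75 full weeks plus 2 extra days.
Each full week contributes 5 weekdays (Mon–Fri): 75 × 5 = 375.
The 2 extra days are Thursday, Friday — 2 of them qualify.
Total: 375 + 2 = 377.
Holidays: March 1, 1950 (Wed); September 9, 1950 (Sat); October 2, 1950 (Mon); February 18, 1951 (Sun).
2 of the 4 holidays fall on weekdays; the rest are weekends and were already excluded.
Business days: 377 − 2 = 375.

375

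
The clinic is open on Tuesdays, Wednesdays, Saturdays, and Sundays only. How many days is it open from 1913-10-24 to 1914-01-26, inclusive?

1913-10-24 is a Friday.
From 1913-10-24 to 1914-01-26 is 95 days inclusive.
95 = 7 × 13 + 4, so there are 13 full weeks plus 4 extra days.
Each full week contributes 4 days from the set (Tue, Wed, Sat, Sun): 13 × 4 = 52.
The 4 extra days are Fri, Sat, Sun, Mon — 2 of them qualify.
Total: 52 + 2 = 54.

54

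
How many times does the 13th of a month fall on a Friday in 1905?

2

The 13th falls on a Friday when the month's 13th has weekday Fri.
Jan 13 is Fri ✓; Feb 13 is Mon; Mar 13 is Mon; Apr 13 is Thu; May 13 is Sat; Jun 13 is Tue; Jul 13 is Thu; Aug 13 is Sun; Sep 13 is Wed; Oct 13 is Fri ✓; Nov 13 is Mon; Dec 13 is Wed.
Friday the 13ths: Jan, Oct.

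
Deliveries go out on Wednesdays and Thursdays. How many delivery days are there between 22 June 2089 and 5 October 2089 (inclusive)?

22 June 2089 is a Wednesday.
That's 106 days from start to end, counting both.
106 = 7 × 15 + 1, so there are 15 full weeks plus 1 extra day.
Each full week contributes 2 days from the set (Wed, Thu): 15 × 2 = 30.
The 1 extra day is Wed — 1 of them qualifies.
Total: 30 + 1 = 31.

31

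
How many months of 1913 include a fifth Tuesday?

4

A month has five Tuesdays exactly when Tuesday falls within its first (length − 28) days.
Jan: 31 days, starts Wed → 5 of Wed, Thu, Fri
Feb: 28 days, starts Sat → 5 of (none)
Mar: 31 days, starts Sat → 5 of Sat, Sun, Mon
Apr: 30 days, starts Tue → 5 of Tue, Wed ✓
May: 31 days, starts Thu → 5 of Thu, Fri, Sat
Jun: 30 days, starts Sun → 5 of Sun, Mon
Jul: 31 days, starts Tue → 5 of Tue, Wed, Thu ✓
Aug: 31 days, starts Fri → 5 of Fri, Sat, Sun
Sep: 30 days, starts Mon → 5 of Mon, Tue ✓
Oct: 31 days, starts Wed → 5 of Wed, Thu, Fri
Nov: 30 days, starts Sat → 5 of Sat, Sun
Dec: 31 days, starts Mon → 5 of Mon, Tue, Wed ✓
Months with five Tuesdays: Apr, Jul, Sep, Dec.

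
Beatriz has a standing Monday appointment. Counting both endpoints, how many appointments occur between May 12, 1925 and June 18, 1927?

109 Mondays

May 12, 1925 is a Tuesday.
From May 12, 1925 to June 18, 1927 is 768 days inclusive.
768 = 7 × 109 + 5, so there are 109 full weeks plus 5 extra days.
Each full week contributes one Monday: 109 so far.
The 5 extra days are Tuesday, Wednesday, Thursday, Friday, Saturday — none qualify.
Total: 109 + 0 = 109.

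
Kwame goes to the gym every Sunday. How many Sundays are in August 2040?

4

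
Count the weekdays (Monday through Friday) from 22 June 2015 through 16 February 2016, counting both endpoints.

172 weekdays

22 June 2015 is a Monday.
That's 240 days from start to end, counting both.
240 = 7 × 34 + 2, so there are 34 full weeks plus 2 extra days.
Each full week contributes 5 weekdays (Mon–Fri): 34 × 5 = 170.
The 2 extra days are Monday, Tuesday — 2 of them qualify.
Total: 170 + 2 = 172.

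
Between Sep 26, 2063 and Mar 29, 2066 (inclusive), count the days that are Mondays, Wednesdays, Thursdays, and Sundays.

524

Sep 26, 2063 is a Wednesday.
That's 916 days from start to end, counting both.
916 = 7 × 130 + 6, so there are 130 full weeks plus 6 extra days.
Each full week contributes 4 days from the set (Mon, Wed, Thu, Sun): 130 × 4 = 520.
The 6 extra days are Wed, Thu, Fri, Sat, Sun, Mon — 4 of them qualify.
Total: 520 + 4 = 524.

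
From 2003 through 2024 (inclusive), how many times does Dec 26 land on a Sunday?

3

Day of week of December 26 in each year:
2003: Fri, 2004: Sun ✓, 2005: Mon, 2006: Tue, 2007: Wed, 2008: Fri, 2009: Sat, 2010: Sun ✓, 2011: Mon, 2012: Wed, 2013: Thu, 2014: Fri, 2015: Sat, 2016: Mon, 2017: Tue, 2018: Wed, 2019: Thu, 2020: Sat, 2021: Sun ✓, 2022: Mon, 2023: Tue, 2024: Thu
Sundays: 2004, 2010, 2021.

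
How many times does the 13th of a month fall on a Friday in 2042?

The 13th falls on a Friday when the month's 13th has weekday Fri.
Jan 13 is Mon; Feb 13 is Thu; Mar 13 is Thu; Apr 13 is Sun; May 13 is Tue; Jun 13 is Fri ✓; Jul 13 is Sun; Aug 13 is Wed; Sep 13 is Sat; Oct 13 is Mon; Nov 13 is Thu; Dec 13 is Sat.
Friday the 13ths: Jun.

1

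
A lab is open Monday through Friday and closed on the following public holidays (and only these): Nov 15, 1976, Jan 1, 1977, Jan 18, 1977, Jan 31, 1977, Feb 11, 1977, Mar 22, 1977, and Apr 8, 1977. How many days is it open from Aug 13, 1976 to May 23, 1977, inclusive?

196 working days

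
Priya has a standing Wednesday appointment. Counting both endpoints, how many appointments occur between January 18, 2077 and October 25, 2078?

92

January 18, 2077 is a Monday.
The range spans 646 days (inclusive of both endpoints).
646 = 7 × 92 + 2, so there are 92 full weeks plus 2 extra days.
Each full week contributes one Wednesday: 92 so far.
The 2 extra days are Monday, Tuesday — none qualify.
Total: 92 + 0 = 92.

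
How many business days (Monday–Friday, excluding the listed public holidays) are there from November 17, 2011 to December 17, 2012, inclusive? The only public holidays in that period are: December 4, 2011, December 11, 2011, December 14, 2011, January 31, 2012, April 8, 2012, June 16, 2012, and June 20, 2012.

280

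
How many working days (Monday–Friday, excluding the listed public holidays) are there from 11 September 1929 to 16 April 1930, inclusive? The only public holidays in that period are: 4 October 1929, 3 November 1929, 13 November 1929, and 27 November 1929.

153

11 September 1929 is a Wednesday.
From 11 September 1929 to 16 April 1930 is 218 days inclusive.
218 = 7 × 31 + 1, so there are 31 full weeks plus 1 extra day.
Each full week contributes 5 weekdays (Mon–Fri): 31 × 5 = 155.
The 1 extra day is Wednesday — 1 of them qualifies.
Total: 155 + 1 = 156.
Holidays: 4 October 1929 (Fri); 3 November 1929 (Sun); 13 November 1929 (Wed); 27 November 1929 (Wed).
3 of the 4 holidays fall on weekdays; the rest are weekends and were already excluded.
Business days: 156 − 3 = 153.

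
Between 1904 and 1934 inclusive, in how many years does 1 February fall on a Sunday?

4

Day of week of February 1 in each year:
1904: Mon, 1905: Wed, 1906: Thu, 1907: Fri, 1908: Sat, 1909: Mon, 1910: Tue, 1911: Wed, 1912: Thu, 1913: Sat, 1914: Sun ✓, 1915: Mon, 1916: Tue, 1917: Thu, 1918: Fri, 1919: Sat, 1920: Sun ✓, 1921: Tue, 1922: Wed, 1923: Thu, 1924: Fri, 1925: Sun ✓, 1926: Mon, 1927: Tue, 1928: Wed, 1929: Fri, 1930: Sat, 1931: Sun ✓, 1932: Mon, 1933: Wed, 1934: Thu
Sundays: 1914, 1920, 1925, 1931.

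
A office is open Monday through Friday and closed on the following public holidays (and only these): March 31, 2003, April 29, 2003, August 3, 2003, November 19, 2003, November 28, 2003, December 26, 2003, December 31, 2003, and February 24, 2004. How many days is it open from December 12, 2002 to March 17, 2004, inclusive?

323 business days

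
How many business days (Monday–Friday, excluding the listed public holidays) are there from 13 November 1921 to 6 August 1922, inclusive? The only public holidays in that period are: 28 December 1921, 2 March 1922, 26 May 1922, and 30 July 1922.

187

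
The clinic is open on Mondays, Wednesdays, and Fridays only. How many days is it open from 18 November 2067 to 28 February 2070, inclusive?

358

18 November 2067 is a Friday.
That's 834 days from start to end, counting both.
834 = 7 × 119 + 1, so there are 119 full weeks plus 1 extra day.
Each full week contributes 3 days from the set (Mon, Wed, Fri): 119 × 3 = 357.
The 1 extra day is Friday — 1 of them qualifies.
Total: 357 + 1 = 358.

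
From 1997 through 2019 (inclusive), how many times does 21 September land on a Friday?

Day of week of September 21 in each year:
1997: Sun, 1998: Mon, 1999: Tue, 2000: Thu, 2001: Fri ✓, 2002: Sat, 2003: Sun, 2004: Tue, 2005: Wed, 2006: Thu, 2007: Fri ✓, 2008: Sun, 2009: Mon, 2010: Tue, 2011: Wed, 2012: Fri ✓, 2013: Sat, 2014: Sun, 2015: Mon, 2016: Wed, 2017: Thu, 2018: Fri ✓, 2019: Sat
Fridays: 2001, 2007, 2012, 2018.

4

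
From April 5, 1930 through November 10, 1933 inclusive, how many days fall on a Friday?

188

April 5, 1930 is a Saturday.
That's 1316 days from start to end, counting both.
1316 = 7 × 188, so the span is exactly 188 full weeks.
Each full week contributes one Friday: 188 so far.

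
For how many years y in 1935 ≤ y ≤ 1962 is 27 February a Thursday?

4

Day of week of February 27 in each year:
1935: Wed, 1936: Thu ✓, 1937: Sat, 1938: Sun, 1939: Mon, 1940: Tue, 1941: Thu ✓, 1942: Fri, 1943: Sat, 1944: Sun, 1945: Tue, 1946: Wed, 1947: Thu ✓, 1948: Fri, 1949: Sun, 1950: Mon, 1951: Tue, 1952: Wed, 1953: Fri, 1954: Sat, 1955: Sun, 1956: Mon, 1957: Wed, 1958: Thu ✓, 1959: Fri, 1960: Sat, 1961: Mon, 1962: Tue
Thursdays: 1936, 1941, 1947, 1958.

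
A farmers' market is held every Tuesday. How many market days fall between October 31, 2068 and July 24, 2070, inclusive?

October 31, 2068 is a Wednesday.
That's 632 days from start to end, counting both.
632 = 7 × 90 + 2, so there are 90 full weeks plus 2 extra days.
Each full week contributes one Tuesday: 90 so far.
The 2 extra days are Wednesday, Thursday — none qualify.
Total: 90 + 0 = 90.

90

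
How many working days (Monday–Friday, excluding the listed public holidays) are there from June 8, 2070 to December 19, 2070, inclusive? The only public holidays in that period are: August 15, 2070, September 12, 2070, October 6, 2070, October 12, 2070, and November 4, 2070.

136

June 8, 2070 is a Sunday.
From June 8, 2070 to December 19, 2070 is 195 days inclusive.
195 = 7 × 27 + 6, so there are 27 full weeks plus 6 extra days.
Each full week contributes 5 weekdays (Mon–Fri): 27 × 5 = 135.
The 6 extra days are Sunday, Monday, Tuesday, Wednesday, Thursday, Friday — 5 of them qualify.
Total: 135 + 5 = 140.
Holidays: August 15, 2070 (Fri); September 12, 2070 (Fri); October 6, 2070 (Mon); October 12, 2070 (Sun); November 4, 2070 (Tue).
4 of the 5 holidays fall on weekdays; the rest are weekends and were already excluded.
Business days: 140 − 4 = 136.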